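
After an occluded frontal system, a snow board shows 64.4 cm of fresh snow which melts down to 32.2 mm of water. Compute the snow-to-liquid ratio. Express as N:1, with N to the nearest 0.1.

Ratio = snow depth / SWE = 644 mm / 32.2 mm = 20.0, i.e. 20.0:1.

ratio ≈ 20.0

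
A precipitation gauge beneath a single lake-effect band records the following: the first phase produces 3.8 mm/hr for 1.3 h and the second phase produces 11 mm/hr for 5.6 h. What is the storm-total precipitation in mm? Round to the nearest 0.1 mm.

Total = Σ Rᵢ Δtᵢ = 3.8 × 1.3 + 11 × 5.6
      = 4.94 + 61.6 = 66.5 mm.

total ≈ 66.5 mm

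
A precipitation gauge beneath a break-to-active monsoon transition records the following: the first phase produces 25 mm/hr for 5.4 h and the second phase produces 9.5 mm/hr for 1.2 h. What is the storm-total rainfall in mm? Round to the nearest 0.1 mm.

total ≈ 146.4 mm

Total = Σ Rᵢ Δtᵢ = 25 × 5.4 + 9.5 × 1.2
      = 135 + 11.4 = 146.4 mm.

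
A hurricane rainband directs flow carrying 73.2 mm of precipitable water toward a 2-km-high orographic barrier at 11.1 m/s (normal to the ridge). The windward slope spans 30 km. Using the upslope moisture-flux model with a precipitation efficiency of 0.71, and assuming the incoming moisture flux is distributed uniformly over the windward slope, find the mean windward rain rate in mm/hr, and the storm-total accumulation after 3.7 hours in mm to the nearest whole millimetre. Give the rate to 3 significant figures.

R ≈ 69.2 mm/hr; total ≈ 256 mm

Incoming column moisture flux per unit ridge length: F = V × PW = 11.1 × 73.2 = 812.52 mm·m/s.
Spread over the 30 km slope with efficiency ε = 0.71: R = ε·F/W = 0.71 × 812.52 / 30000 m = 1.923e-02 mm/s.
R = 1.923e-02 × 3600 = 69.2 mm/hr.
Over 3.7 h: total = 69.2 × 3.7 = 256.04 ≈ 256 mm.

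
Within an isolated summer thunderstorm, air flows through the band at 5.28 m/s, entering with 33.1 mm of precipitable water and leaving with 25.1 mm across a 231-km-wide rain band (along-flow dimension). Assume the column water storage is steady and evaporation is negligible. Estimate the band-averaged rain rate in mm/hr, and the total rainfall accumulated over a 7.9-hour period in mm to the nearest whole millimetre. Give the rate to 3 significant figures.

Column moisture flux per unit crosswind length is F = V × PW.
Inflow: F_in = 5.28 × 33.1 = 174.768 mm·m/s
Outflow: F_out = 5.28 × 25.1 = 132.528 mm·m/s
Steady-state rate R = (F_in − F_out)/L = (174.768 − 132.528) / 231000 m = 1.829e-04 mm/s.
R = 1.829e-04 × 3600 = 0.658 mm/hr.
Over 7.9 h: total = 0.658 × 7.9 = 5.1982 ≈ 5 mm.

R ≈ 0.658 mm/hr; total ≈ 5 mm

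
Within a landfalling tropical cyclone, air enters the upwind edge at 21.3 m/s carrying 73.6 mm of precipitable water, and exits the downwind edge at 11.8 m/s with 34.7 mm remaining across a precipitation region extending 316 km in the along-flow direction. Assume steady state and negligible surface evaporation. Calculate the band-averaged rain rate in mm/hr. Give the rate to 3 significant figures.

R ≈ 13.2 mm/hr

Column moisture flux per unit crosswind length is F = V × PW.
Inflow: F_in = 21.3 × 73.6 = 1567.68 mm·m/s
Outflow: F_out = 11.8 × 34.7 = 409.46 mm·m/s
Steady-state rate R = (F_in − F_out)/L = (1567.68 − 409.46) / 316000 m = 3.665e-03 mm/s.
R = 3.665e-03 × 3600 = 13.2 mm/hr.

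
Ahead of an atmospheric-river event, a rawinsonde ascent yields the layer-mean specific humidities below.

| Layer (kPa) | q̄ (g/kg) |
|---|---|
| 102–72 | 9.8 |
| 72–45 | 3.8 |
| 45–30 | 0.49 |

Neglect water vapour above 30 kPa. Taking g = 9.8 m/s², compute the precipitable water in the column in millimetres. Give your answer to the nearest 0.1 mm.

PW ≈ 41.2 mm

Precipitable water is the column-integrated vapour mass per unit area: PW = (1/g) Σ q̄ Δp, with q in kg/kg and Δp in Pa (1 kg/m² of water = 1 mm).
Layer 102–72 kPa: Δp = 300 hPa = 30000 Pa, q̄ = 0.0098 kg/kg → 0.0098 × 30000 / 9.8 = 30.00 mm
Layer 72–45 kPa: Δp = 270 hPa = 27000 Pa, q̄ = 0.0038 kg/kg → 0.0038 × 27000 / 9.8 = 10.47 mm
Layer 45–30 kPa: Δp = 150 hPa = 15000 Pa, q̄ = 0.00049 kg/kg → 0.00049 × 15000 / 9.8 = 0.75 mm
PW = 30.00 + 10.47 + 0.75 = 41.22 ≈ 41.2 mm.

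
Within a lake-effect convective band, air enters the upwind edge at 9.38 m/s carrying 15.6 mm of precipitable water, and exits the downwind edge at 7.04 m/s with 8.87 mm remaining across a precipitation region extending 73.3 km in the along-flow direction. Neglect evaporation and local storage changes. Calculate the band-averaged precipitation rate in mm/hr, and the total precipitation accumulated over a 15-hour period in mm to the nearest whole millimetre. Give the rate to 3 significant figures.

R ≈ 4.12 mm/hr; total ≈ 62 mm

Column moisture flux per unit crosswind length is F = V × PW.
Inflow: F_in = 9.38 × 15.6 = 146.328 mm·m/s
Outflow: F_out = 7.04 × 8.87 = 62.4448 mm·m/s
Steady-state rate R = (F_in − F_out)/L = (146.328 − 62.4448) / 73300 m = 1.144e-03 mm/s.
R = 1.144e-03 × 3600 = 4.12 mm/hr.
Over 15 h: total = 4.12 × 15 = 61.8 ≈ 62 mm.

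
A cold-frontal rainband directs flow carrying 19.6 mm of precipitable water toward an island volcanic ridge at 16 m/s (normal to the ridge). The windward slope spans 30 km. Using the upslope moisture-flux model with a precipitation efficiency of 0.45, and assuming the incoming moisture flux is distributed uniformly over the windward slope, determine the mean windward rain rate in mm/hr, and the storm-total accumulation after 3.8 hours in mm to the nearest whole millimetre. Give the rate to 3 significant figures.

R ≈ 16.9 mm/hr; total ≈ 64 mm

Incoming column moisture flux per unit ridge length: F = V × PW = 16 × 19.6 = 313.6 mm·m/s.
Spread over the 30 km slope with efficiency ε = 0.45: R = ε·F/W = 0.45 × 313.6 / 30000 m = 4.704e-03 mm/s.
R = 4.704e-03 × 3600 = 16.9 mm/hr.
Over 3.8 h: total = 16.9 × 3.8 = 64.22 ≈ 64 mm.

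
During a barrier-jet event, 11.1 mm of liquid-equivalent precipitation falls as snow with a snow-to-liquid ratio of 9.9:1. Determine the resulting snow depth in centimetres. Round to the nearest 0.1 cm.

Snow depth = liquid × ratio = 11.1 mm × 9.9 = 109.89 mm = 11.0 cm.

snow depth ≈ 11.0 cm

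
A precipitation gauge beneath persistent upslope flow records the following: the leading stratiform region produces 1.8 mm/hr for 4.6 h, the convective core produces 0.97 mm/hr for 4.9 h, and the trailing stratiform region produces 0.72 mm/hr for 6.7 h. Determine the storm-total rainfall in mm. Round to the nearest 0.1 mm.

total ≈ 17.9 mm

Total = Σ Rᵢ Δtᵢ = 1.8 × 4.6 + 0.97 × 4.9 + 0.72 × 6.7
      = 8.28 + 4.753 + 4.824 = 17.9 mm.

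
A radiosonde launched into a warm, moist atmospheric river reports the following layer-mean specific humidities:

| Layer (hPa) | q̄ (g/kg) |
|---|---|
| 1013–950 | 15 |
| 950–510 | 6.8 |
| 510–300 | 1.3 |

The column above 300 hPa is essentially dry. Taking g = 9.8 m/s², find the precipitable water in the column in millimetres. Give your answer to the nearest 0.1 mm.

PW ≈ 43.0 mm

Precipitable water is the column-integrated vapour mass per unit area: PW = (1/g) Σ q̄ Δp, with q in kg/kg and Δp in Pa (1 kg/m² of water = 1 mm).
Layer 1013–950 hPa: Δp = 63 hPa = 6300 Pa, q̄ = 0.015 kg/kg → 0.015 × 6300 / 9.8 = 9.64 mm
Layer 950–510 hPa: Δp = 440 hPa = 44000 Pa, q̄ = 0.0068 kg/kg → 0.0068 × 44000 / 9.8 = 30.53 mm
Layer 510–300 hPa: Δp = 210 hPa = 21000 Pa, q̄ = 0.0013 kg/kg → 0.0013 × 21000 / 9.8 = 2.79 mm
PW = 9.64 + 30.53 + 2.79 = 42.96 ≈ 43.0 mm.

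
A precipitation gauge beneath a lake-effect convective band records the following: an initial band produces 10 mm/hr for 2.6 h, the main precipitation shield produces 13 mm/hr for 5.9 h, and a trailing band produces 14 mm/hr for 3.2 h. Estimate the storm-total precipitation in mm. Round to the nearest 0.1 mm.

Total = Σ Rᵢ Δtᵢ = 10 × 2.6 + 13 × 5.9 + 14 × 3.2
      = 26 + 76.7 + 44.8 = 147.5 mm.

total ≈ 147.5 mm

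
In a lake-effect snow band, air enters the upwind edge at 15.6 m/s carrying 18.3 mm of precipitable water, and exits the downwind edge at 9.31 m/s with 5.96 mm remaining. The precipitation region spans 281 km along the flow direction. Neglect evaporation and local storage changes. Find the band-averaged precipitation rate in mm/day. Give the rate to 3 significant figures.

R ≈ 70.7 mm/day

Column moisture flux per unit crosswind length is F = V × PW.
Inflow: F_in = 15.6 × 18.3 = 285.48 mm·m/s
Outflow: F_out = 9.31 × 5.96 = 55.4876 mm·m/s
Steady-state rate R = (F_in − F_out)/L = (285.48 − 55.4876) / 281000 m = 8.185e-04 mm/s.
R = 8.185e-04 × 3600 × 24 = 70.7 mm/day.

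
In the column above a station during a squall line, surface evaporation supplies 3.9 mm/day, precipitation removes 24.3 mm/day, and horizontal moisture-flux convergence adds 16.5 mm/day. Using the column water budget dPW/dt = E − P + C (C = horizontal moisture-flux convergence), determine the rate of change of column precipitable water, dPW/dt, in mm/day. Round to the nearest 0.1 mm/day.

dPW/dt ≈ -3.9 mm/day

dPW/dt = E − P + C = 3.9 − 24.3 + (16.5) = -3.9 mm/day.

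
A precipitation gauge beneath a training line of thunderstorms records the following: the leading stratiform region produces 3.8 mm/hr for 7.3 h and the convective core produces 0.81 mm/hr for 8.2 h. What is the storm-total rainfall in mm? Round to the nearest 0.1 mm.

Total = Σ Rᵢ Δtᵢ = 3.8 × 7.3 + 0.81 × 8.2
      = 27.74 + 6.642 = 34.4 mm.

total ≈ 34.4 mm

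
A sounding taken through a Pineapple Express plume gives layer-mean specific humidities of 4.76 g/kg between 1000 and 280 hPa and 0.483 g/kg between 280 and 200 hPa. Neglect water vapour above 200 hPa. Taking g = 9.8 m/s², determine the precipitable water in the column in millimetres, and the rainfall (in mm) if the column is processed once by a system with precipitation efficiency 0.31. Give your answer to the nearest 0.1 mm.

Precipitable water is the column-integrated vapour mass per unit area: PW = (1/g) Σ q̄ Δp, with q in kg/kg and Δp in Pa (1 kg/m² of water = 1 mm).
Layer 1000–280 hPa: Δp = 720 hPa = 72000 Pa, q̄ = 0.00476 kg/kg → 0.00476 × 72000 / 9.8 = 34.97 mm
Layer 280–200 hPa: Δp = 80 hPa = 8000 Pa, q̄ = 0.000483 kg/kg → 0.000483 × 8000 / 9.8 = 0.39 mm
PW = 34.97 + 0.39 = 35.36 ≈ 35.4 mm.
Rainfall = ε × PW = 0.31 × 35.4 = 11.0 mm.

PW ≈ 35.4 mm; rainfall ≈ 11.0 mm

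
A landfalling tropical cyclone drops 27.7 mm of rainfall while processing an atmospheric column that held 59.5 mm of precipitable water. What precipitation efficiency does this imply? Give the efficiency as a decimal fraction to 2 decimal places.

ε ≈ 0.47

ε = rainfall / PW = 27.7 / 59.5 = 0.47.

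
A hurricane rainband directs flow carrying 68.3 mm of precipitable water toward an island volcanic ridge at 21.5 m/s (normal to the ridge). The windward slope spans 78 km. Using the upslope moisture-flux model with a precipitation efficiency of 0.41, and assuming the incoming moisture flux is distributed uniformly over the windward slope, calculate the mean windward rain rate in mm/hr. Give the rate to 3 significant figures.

R ≈ 27.8 mm/hr

Incoming column moisture flux per unit ridge length: F = V × PW = 21.5 × 68.3 = 1468.45 mm·m/s.
Spread over the 78 km slope with efficiency ε = 0.41: R = ε·F/W = 0.41 × 1468.45 / 78000 m = 7.719e-03 mm/s.
R = 7.719e-03 × 3600 = 27.8 mm/hr.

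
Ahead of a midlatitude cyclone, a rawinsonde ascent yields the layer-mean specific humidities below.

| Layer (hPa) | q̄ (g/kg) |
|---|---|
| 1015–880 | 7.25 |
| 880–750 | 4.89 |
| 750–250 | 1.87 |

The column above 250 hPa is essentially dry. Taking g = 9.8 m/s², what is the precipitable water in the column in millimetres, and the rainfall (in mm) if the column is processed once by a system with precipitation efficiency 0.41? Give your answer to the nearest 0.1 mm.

PW ≈ 26.0 mm; rainfall ≈ 10.7 mm

Precipitable water is the column-integrated vapour mass per unit area: PW = (1/g) Σ q̄ Δp, with q in kg/kg and Δp in Pa (1 kg/m² of water = 1 mm).
Layer 1015–880 hPa: Δp = 135 hPa = 13500 Pa, q̄ = 0.00725 kg/kg → 0.00725 × 13500 / 9.8 = 9.99 mm
Layer 880–750 hPa: Δp = 130 hPa = 13000 Pa, q̄ = 0.00489 kg/kg → 0.00489 × 13000 / 9.8 = 6.49 mm
Layer 750–250 hPa: Δp = 500 hPa = 50000 Pa, q̄ = 0.00187 kg/kg → 0.00187 × 50000 / 9.8 = 9.54 mm
PW = 9.99 + 6.49 + 9.54 = 26.02 ≈ 26.0 mm.
Rainfall = ε × PW = 0.41 × 26.0 = 10.7 mm.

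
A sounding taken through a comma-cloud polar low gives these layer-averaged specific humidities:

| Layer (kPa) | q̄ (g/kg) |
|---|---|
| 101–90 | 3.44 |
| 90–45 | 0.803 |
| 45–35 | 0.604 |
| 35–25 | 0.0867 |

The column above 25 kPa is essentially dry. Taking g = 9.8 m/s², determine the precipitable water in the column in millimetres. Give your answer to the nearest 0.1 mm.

Precipitable water is the column-integrated vapour mass per unit area: PW = (1/g) Σ q̄ Δp, with q in kg/kg and Δp in Pa (1 kg/m² of water = 1 mm).
Layer 101–90 kPa: Δp = 110 hPa = 11000 Pa, q̄ = 0.00344 kg/kg → 0.00344 × 11000 / 9.8 = 3.86 mm
Layer 90–45 kPa: Δp = 450 hPa = 45000 Pa, q̄ = 0.000803 kg/kg → 0.000803 × 45000 / 9.8 = 3.69 mm
Layer 45–35 kPa: Δp = 100 hPa = 10000 Pa, q̄ = 0.000604 kg/kg → 0.000604 × 10000 / 9.8 = 0.62 mm
Layer 35–25 kPa: Δp = 100 hPa = 10000 Pa, q̄ = 8.67e-05 kg/kg → 8.67e-05 × 10000 / 9.8 = 0.09 mm
PW = 3.86 + 3.69 + 0.62 + 0.09 = 8.26 ≈ 8.3 mm.

PW ≈ 8.3 mm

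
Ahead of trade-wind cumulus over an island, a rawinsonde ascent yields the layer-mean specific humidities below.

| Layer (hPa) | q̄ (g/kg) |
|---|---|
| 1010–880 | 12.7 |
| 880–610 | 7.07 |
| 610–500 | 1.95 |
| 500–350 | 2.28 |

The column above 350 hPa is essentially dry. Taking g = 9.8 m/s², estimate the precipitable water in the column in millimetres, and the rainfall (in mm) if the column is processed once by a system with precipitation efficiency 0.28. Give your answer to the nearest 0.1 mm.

Precipitable water is the column-integrated vapour mass per unit area: PW = (1/g) Σ q̄ Δp, with q in kg/kg and Δp in Pa (1 kg/m² of water = 1 mm).
Layer 1010–880 hPa: Δp = 130 hPa = 13000 Pa, q̄ = 0.0127 kg/kg → 0.0127 × 13000 / 9.8 = 16.85 mm
Layer 880–610 hPa: Δp = 270 hPa = 27000 Pa, q̄ = 0.00707 kg/kg → 0.00707 × 27000 / 9.8 = 19.48 mm
Layer 610–500 hPa: Δp = 110 hPa = 11000 Pa, q̄ = 0.00195 kg/kg → 0.00195 × 11000 / 9.8 = 2.19 mm
Layer 500–350 hPa: Δp = 150 hPa = 15000 Pa, q̄ = 0.00228 kg/kg → 0.00228 × 15000 / 9.8 = 3.49 mm
PW = 16.85 + 19.48 + 2.19 + 3.49 = 42.01 ≈ 42.0 mm.
Rainfall = ε × PW = 0.28 × 42.0 = 11.8 mm.

PW ≈ 42.0 mm; rainfall ≈ 11.8 mm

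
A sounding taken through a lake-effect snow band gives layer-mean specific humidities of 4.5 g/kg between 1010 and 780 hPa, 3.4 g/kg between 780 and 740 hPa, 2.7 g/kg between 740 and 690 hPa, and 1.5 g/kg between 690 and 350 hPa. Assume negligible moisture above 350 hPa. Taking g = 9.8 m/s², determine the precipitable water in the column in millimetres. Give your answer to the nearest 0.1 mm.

PW ≈ 18.5 mm

Precipitable water is the column-integrated vapour mass per unit area: PW = (1/g) Σ q̄ Δp, with q in kg/kg and Δp in Pa (1 kg/m² of water = 1 mm).
Layer 1010–780 hPa: Δp = 230 hPa = 23000 Pa, q̄ = 0.0045 kg/kg → 0.0045 × 23000 / 9.8 = 10.56 mm
Layer 780–740 hPa: Δp = 40 hPa = 4000 Pa, q̄ = 0.0034 kg/kg → 0.0034 × 4000 / 9.8 = 1.39 mm
Layer 740–690 hPa: Δp = 50 hPa = 5000 Pa, q̄ = 0.0027 kg/kg → 0.0027 × 5000 / 9.8 = 1.38 mm
Layer 690–350 hPa: Δp = 340 hPa = 34000 Pa, q̄ = 0.0015 kg/kg → 0.0015 × 34000 / 9.8 = 5.20 mm
PW = 10.56 + 1.39 + 1.38 + 5.20 = 18.53 ≈ 18.5 mm.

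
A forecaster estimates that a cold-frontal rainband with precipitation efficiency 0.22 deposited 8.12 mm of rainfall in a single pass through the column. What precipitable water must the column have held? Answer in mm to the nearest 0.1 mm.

PW = rainfall / ε = 8.12 / 0.22 = 36.9 mm.

PW ≈ 36.9 mm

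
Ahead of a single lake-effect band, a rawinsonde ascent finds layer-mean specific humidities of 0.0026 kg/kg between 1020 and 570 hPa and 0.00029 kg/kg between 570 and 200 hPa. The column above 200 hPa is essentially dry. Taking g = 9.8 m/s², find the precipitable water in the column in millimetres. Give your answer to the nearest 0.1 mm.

Precipitable water is the column-integrated vapour mass per unit area: PW = (1/g) Σ q̄ Δp, with q in kg/kg and Δp in Pa (1 kg/m² of water = 1 mm).
Layer 1020–570 hPa: Δp = 450 hPa = 45000 Pa, q̄ = 0.0026 kg/kg → 0.0026 × 45000 / 9.8 = 11.94 mm
Layer 570–200 hPa: Δp = 370 hPa = 37000 Pa, q̄ = 0.00029 kg/kg → 0.00029 × 37000 / 9.8 = 1.09 mm
PW = 11.94 + 1.09 = 13.03 ≈ 13.0 mm.

PW ≈ 13.0 mm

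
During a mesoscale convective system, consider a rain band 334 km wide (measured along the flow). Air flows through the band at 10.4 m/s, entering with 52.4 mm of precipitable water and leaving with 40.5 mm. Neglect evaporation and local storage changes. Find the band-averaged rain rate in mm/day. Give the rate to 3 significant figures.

Column moisture flux per unit crosswind length is F = V × PW.
Inflow: F_in = 10.4 × 52.4 = 544.96 mm·m/s
Outflow: F_out = 10.4 × 40.5 = 421.2 mm·m/s
Steady-state rate R = (F_in − F_out)/L = (544.96 − 421.2) / 334000 m = 3.705e-04 mm/s.
R = 3.705e-04 × 3600 × 24 = 32.0 mm/day.

R ≈ 32.0 mm/day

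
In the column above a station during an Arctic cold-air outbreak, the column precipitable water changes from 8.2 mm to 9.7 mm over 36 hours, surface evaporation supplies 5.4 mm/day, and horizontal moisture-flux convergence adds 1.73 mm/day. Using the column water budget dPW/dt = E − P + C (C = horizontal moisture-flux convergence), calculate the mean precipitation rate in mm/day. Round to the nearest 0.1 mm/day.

dPW/dt = (9.7 − 8.2) mm / (36/24 day) = +1.000 mm/day.
P = E + C − dPW/dt = 5.4 + (1.73) − (+1.000) = 6.1 mm/day.

P ≈ 6.1 mm/day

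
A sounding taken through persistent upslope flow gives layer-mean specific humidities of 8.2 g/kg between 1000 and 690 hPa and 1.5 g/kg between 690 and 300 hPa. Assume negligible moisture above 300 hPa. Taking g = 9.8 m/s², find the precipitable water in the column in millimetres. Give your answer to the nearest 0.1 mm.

PW ≈ 31.9 mm

Precipitable water is the column-integrated vapour mass per unit area: PW = (1/g) Σ q̄ Δp, with q in kg/kg and Δp in Pa (1 kg/m² of water = 1 mm).
Layer 1000–690 hPa: Δp = 310 hPa = 31000 Pa, q̄ = 0.0082 kg/kg → 0.0082 × 31000 / 9.8 = 25.94 mm
Layer 690–300 hPa: Δp = 390 hPa = 39000 Pa, q̄ = 0.0015 kg/kg → 0.0015 × 39000 / 9.8 = 5.97 mm
PW = 25.94 + 5.97 = 31.91 ≈ 31.9 mm.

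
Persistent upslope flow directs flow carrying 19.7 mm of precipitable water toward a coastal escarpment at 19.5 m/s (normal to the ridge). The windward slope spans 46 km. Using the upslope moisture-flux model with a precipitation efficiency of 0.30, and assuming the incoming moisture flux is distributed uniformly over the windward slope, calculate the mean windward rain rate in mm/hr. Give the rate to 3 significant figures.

Incoming column moisture flux per unit ridge length: F = V × PW = 19.5 × 19.7 = 384.15 mm·m/s.
Spread over the 46 km slope with efficiency ε = 0.30: R = ε·F/W = 0.30 × 384.15 / 46000 m = 2.505e-03 mm/s.
R = 2.505e-03 × 3600 = 9.02 mm/hr.

R ≈ 9.02 mm/hr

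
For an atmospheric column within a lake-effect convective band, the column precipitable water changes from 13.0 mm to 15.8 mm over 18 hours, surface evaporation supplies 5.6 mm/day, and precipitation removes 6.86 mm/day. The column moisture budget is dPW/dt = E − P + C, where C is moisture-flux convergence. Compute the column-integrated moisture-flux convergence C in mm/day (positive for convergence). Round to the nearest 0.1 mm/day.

dPW/dt = (15.8 − 13.0) mm / (18/24 day) = +3.733 mm/day.
C = dPW/dt − E + P = (+3.733) − 5.6 + 6.86 = 5.0 mm/day.

C ≈ 5.0 mm/day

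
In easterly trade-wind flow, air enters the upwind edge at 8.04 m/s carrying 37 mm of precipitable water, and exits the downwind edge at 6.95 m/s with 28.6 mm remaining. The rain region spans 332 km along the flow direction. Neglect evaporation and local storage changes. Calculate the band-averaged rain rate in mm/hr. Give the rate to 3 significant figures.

Column moisture flux per unit crosswind length is F = V × PW.
Inflow: F_in = 8.04 × 37 = 297.48 mm·m/s
Outflow: F_out = 6.95 × 28.6 = 198.77 mm·m/s
Steady-state rate R = (F_in − F_out)/L = (297.48 − 198.77) / 332000 m = 2.973e-04 mm/s.
R = 2.973e-04 × 3600 = 1.07 mm/hr.

R ≈ 1.07 mm/hr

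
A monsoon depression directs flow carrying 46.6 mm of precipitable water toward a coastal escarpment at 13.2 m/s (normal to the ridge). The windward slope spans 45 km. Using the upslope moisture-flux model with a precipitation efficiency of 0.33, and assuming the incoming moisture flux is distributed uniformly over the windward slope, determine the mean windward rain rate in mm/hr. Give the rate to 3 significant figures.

R ≈ 16.2 mm/hr

Incoming column moisture flux per unit ridge length: F = V × PW = 13.2 × 46.6 = 615.12 mm·m/s.
Spread over the 45 km slope with efficiency ε = 0.33: R = ε·F/W = 0.33 × 615.12 / 45000 m = 4.511e-03 mm/s.
R = 4.511e-03 × 3600 = 16.2 mm/hr.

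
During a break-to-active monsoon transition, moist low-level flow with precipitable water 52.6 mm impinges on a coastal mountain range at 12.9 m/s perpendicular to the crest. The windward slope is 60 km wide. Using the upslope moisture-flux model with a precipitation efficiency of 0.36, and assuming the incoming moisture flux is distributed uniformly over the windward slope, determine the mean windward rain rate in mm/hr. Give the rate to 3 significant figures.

Incoming column moisture flux per unit ridge length: F = V × PW = 12.9 × 52.6 = 678.54 mm·m/s.
Spread over the 60 km slope with efficiency ε = 0.36: R = ε·F/W = 0.36 × 678.54 / 60000 m = 4.071e-03 mm/s.
R = 4.071e-03 × 3600 = 14.7 mm/hr.

R ≈ 14.7 mm/hr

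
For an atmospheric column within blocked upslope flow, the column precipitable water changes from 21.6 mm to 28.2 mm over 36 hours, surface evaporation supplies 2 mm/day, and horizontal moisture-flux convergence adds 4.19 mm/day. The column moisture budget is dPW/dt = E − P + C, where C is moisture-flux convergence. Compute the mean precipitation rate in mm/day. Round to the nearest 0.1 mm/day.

dPW/dt = (28.2 − 21.6) mm / (36/24 day) = +4.400 mm/day.
P = E + C − dPW/dt = 2 + (4.19) − (+4.400) = 1.8 mm/day.

P ≈ 1.8 mm/day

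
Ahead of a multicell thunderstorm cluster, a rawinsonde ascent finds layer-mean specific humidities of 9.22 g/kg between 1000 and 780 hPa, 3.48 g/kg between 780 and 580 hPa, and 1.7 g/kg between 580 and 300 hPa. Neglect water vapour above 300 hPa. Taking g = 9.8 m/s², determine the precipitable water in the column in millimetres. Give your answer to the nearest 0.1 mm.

PW ≈ 32.7 mm

Precipitable water is the column-integrated vapour mass per unit area: PW = (1/g) Σ q̄ Δp, with q in kg/kg and Δp in Pa (1 kg/m² of water = 1 mm).
Layer 1000–780 hPa: Δp = 220 hPa = 22000 Pa, q̄ = 0.00922 kg/kg → 0.00922 × 22000 / 9.8 = 20.70 mm
Layer 780–580 hPa: Δp = 200 hPa = 20000 Pa, q̄ = 0.00348 kg/kg → 0.00348 × 20000 / 9.8 = 7.10 mm
Layer 580–300 hPa: Δp = 280 hPa = 28000 Pa, q̄ = 0.0017 kg/kg → 0.0017 × 28000 / 9.8 = 4.86 mm
PW = 20.70 + 7.10 + 4.86 = 32.66 ≈ 32.7 mm.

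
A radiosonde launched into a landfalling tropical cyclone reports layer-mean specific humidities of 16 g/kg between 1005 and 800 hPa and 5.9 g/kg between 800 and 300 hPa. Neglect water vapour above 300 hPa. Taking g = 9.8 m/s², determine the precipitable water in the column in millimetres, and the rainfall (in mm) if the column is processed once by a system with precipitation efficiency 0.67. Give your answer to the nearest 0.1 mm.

PW ≈ 63.6 mm; rainfall ≈ 42.6 mm

Precipitable water is the column-integrated vapour mass per unit area: PW = (1/g) Σ q̄ Δp, with q in kg/kg and Δp in Pa (1 kg/m² of water = 1 mm).
Layer 1005–800 hPa: Δp = 205 hPa = 20500 Pa, q̄ = 0.016 kg/kg → 0.016 × 20500 / 9.8 = 33.47 mm
Layer 800–300 hPa: Δp = 500 hPa = 50000 Pa, q̄ = 0.0059 kg/kg → 0.0059 × 50000 / 9.8 = 30.10 mm
PW = 33.47 + 30.10 = 63.57 ≈ 63.6 mm.
Rainfall = ε × PW = 0.67 × 63.6 = 42.6 mm.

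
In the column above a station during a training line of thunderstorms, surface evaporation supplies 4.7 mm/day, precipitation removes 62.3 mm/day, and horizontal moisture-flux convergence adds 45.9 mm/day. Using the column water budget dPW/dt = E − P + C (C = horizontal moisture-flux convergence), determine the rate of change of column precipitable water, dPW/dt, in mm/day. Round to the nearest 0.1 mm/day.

dPW/dt ≈ -11.7 mm/day

dPW/dt = E − P + C = 4.7 − 62.3 + (45.9) = -11.7 mm/day.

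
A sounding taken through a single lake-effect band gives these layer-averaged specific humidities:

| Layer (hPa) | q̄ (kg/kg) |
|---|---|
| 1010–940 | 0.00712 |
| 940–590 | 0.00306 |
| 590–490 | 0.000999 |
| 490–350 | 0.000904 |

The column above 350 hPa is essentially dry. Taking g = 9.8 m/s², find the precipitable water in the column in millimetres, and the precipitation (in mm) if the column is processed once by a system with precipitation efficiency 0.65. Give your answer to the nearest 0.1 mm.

Precipitable water is the column-integrated vapour mass per unit area: PW = (1/g) Σ q̄ Δp, with q in kg/kg and Δp in Pa (1 kg/m² of water = 1 mm).
Layer 1010–940 hPa: Δp = 70 hPa = 7000 Pa, q̄ = 0.00712 kg/kg → 0.00712 × 7000 / 9.8 = 5.09 mm
Layer 940–590 hPa: Δp = 350 hPa = 35000 Pa, q̄ = 0.00306 kg/kg → 0.00306 × 35000 / 9.8 = 10.93 mm
Layer 590–490 hPa: Δp = 100 hPa = 10000 Pa, q̄ = 0.000999 kg/kg → 0.000999 × 10000 / 9.8 = 1.02 mm
Layer 490–350 hPa: Δp = 140 hPa = 14000 Pa, q̄ = 0.000904 kg/kg → 0.000904 × 14000 / 9.8 = 1.29 mm
PW = 5.09 + 10.93 + 1.02 + 1.29 = 18.33 ≈ 18.3 mm.
Precipitation = ε × PW = 0.65 × 18.3 = 11.9 mm.

PW ≈ 18.3 mm; precipitation ≈ 11.9 mm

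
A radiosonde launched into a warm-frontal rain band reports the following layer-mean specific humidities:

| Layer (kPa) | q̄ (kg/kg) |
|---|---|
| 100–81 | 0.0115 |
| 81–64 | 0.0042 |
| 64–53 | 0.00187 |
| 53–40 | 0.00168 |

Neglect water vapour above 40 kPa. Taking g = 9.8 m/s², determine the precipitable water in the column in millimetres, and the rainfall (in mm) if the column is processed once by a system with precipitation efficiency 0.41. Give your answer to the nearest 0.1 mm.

Precipitable water is the column-integrated vapour mass per unit area: PW = (1/g) Σ q̄ Δp, with q in kg/kg and Δp in Pa (1 kg/m² of water = 1 mm).
Layer 100–81 kPa: Δp = 190 hPa = 19000 Pa, q̄ = 0.0115 kg/kg → 0.0115 × 19000 / 9.8 = 22.30 mm
Layer 81–64 kPa: Δp = 170 hPa = 17000 Pa, q̄ = 0.0042 kg/kg → 0.0042 × 17000 / 9.8 = 7.29 mm
Layer 64–53 kPa: Δp = 110 hPa = 11000 Pa, q̄ = 0.00187 kg/kg → 0.00187 × 11000 / 9.8 = 2.10 mm
Layer 53–40 kPa: Δp = 130 hPa = 13000 Pa, q̄ = 0.00168 kg/kg → 0.00168 × 13000 / 9.8 = 2.23 mm
PW = 22.30 + 7.29 + 2.10 + 2.23 = 33.92 ≈ 33.9 mm.
Rainfall = ε × PW = 0.41 × 33.9 = 13.9 mm.

PW ≈ 33.9 mm; rainfall ≈ 13.9 mm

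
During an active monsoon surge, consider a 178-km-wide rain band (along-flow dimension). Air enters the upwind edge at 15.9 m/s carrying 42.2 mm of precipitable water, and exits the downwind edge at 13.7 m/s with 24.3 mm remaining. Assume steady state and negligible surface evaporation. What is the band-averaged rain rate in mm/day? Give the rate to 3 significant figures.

Column moisture flux per unit crosswind length is F = V × PW.
Inflow: F_in = 15.9 × 42.2 = 670.98 mm·m/s
Outflow: F_out = 13.7 × 24.3 = 332.91 mm·m/s
Steady-state rate R = (F_in − F_out)/L = (670.98 − 332.91) / 178000 m = 1.899e-03 mm/s.
R = 1.899e-03 × 3600 × 24 = 164 mm/day.

R ≈ 164 mm/day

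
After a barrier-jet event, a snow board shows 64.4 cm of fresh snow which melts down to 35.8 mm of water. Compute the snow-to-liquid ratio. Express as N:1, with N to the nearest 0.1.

ratio ≈ 18.0

Ratio = snow depth / SWE = 644 mm / 35.8 mm = 18.0, i.e. 18.0:1.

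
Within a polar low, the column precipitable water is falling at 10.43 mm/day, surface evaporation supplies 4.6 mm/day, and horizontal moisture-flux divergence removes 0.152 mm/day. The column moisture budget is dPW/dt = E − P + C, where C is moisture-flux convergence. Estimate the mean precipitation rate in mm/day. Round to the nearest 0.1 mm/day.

P ≈ 14.9 mm/day

dPW/dt = -10.43 mm/day.
P = E + C − dPW/dt = 4.6 + (-0.152) − (-10.43) = 14.9 mm/day.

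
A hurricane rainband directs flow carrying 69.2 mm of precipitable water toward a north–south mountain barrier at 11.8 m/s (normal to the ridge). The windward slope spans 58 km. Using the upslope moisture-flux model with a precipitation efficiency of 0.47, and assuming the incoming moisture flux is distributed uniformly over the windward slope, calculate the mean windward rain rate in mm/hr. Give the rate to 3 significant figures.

R ≈ 23.8 mm/hr

Incoming column moisture flux per unit ridge length: F = V × PW = 11.8 × 69.2 = 816.56 mm·m/s.
Spread over the 58 km slope with efficiency ε = 0.47: R = ε·F/W = 0.47 × 816.56 / 58000 m = 6.617e-03 mm/s.
R = 6.617e-03 × 3600 = 23.8 mm/hr.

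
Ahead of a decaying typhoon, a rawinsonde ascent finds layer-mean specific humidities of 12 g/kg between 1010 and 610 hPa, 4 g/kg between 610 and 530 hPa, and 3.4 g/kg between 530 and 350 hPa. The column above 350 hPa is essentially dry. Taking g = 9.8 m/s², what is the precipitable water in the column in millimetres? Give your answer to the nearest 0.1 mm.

PW ≈ 58.5 mm

Precipitable water is the column-integrated vapour mass per unit area: PW = (1/g) Σ q̄ Δp, with q in kg/kg and Δp in Pa (1 kg/m² of water = 1 mm).
Layer 1010–610 hPa: Δp = 400 hPa = 40000 Pa, q̄ = 0.012 kg/kg → 0.012 × 40000 / 9.8 = 48.98 mm
Layer 610–530 hPa: Δp = 80 hPa = 8000 Pa, q̄ = 0.004 kg/kg → 0.004 × 8000 / 9.8 = 3.27 mm
Layer 530–350 hPa: Δp = 180 hPa = 18000 Pa, q̄ = 0.0034 kg/kg → 0.0034 × 18000 / 9.8 = 6.24 mm
PW = 48.98 + 3.27 + 6.24 = 58.49 ≈ 58.5 mm.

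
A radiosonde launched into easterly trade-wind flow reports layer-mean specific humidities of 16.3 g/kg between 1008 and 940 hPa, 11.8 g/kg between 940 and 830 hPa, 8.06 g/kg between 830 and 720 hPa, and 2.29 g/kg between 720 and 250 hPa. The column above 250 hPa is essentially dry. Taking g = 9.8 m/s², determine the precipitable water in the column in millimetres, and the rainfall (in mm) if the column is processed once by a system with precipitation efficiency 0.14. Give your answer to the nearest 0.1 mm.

Precipitable water is the column-integrated vapour mass per unit area: PW = (1/g) Σ q̄ Δp, with q in kg/kg and Δp in Pa (1 kg/m² of water = 1 mm).
Layer 1008–940 hPa: Δp = 68 hPa = 6800 Pa, q̄ = 0.0163 kg/kg → 0.0163 × 6800 / 9.8 = 11.31 mm
Layer 940–830 hPa: Δp = 110 hPa = 11000 Pa, q̄ = 0.0118 kg/kg → 0.0118 × 11000 / 9.8 = 13.24 mm
Layer 830–720 hPa: Δp = 110 hPa = 11000 Pa, q̄ = 0.00806 kg/kg → 0.00806 × 11000 / 9.8 = 9.05 mm
Layer 720–250 hPa: Δp = 470 hPa = 47000 Pa, q̄ = 0.00229 kg/kg → 0.00229 × 47000 / 9.8 = 10.98 mm
PW = 11.31 + 13.24 + 9.05 + 10.98 = 44.58 ≈ 44.6 mm.
Rainfall = ε × PW = 0.14 × 44.6 = 6.2 mm.

PW ≈ 44.6 mm; rainfall ≈ 6.2 mm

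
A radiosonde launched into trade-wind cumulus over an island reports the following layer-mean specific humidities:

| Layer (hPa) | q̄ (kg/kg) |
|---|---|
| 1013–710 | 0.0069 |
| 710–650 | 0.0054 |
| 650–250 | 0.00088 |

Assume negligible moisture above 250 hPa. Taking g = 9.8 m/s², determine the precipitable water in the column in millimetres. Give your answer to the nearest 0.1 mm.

Precipitable water is the column-integrated vapour mass per unit area: PW = (1/g) Σ q̄ Δp, with q in kg/kg and Δp in Pa (1 kg/m² of water = 1 mm).
Layer 1013–710 hPa: Δp = 303 hPa = 30300 Pa, q̄ = 0.0069 kg/kg → 0.0069 × 30300 / 9.8 = 21.33 mm
Layer 710–650 hPa: Δp = 60 hPa = 6000 Pa, q̄ = 0.0054 kg/kg → 0.0054 × 6000 / 9.8 = 3.31 mm
Layer 650–250 hPa: Δp = 400 hPa = 40000 Pa, q̄ = 0.00088 kg/kg → 0.00088 × 40000 / 9.8 = 3.59 mm
PW = 21.33 + 3.31 + 3.59 = 28.23 ≈ 28.2 mm.

PW ≈ 28.2 mm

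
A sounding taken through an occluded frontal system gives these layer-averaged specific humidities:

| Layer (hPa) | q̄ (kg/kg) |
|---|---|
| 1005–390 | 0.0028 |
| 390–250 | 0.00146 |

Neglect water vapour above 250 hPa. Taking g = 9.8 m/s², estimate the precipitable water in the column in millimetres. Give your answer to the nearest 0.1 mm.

PW ≈ 19.7 mm

Precipitable water is the column-integrated vapour mass per unit area: PW = (1/g) Σ q̄ Δp, with q in kg/kg and Δp in Pa (1 kg/m² of water = 1 mm).
Layer 1005–390 hPa: Δp = 615 hPa = 61500 Pa, q̄ = 0.0028 kg/kg → 0.0028 × 61500 / 9.8 = 17.57 mm
Layer 390–250 hPa: Δp = 140 hPa = 14000 Pa, q̄ = 0.00146 kg/kg → 0.00146 × 14000 / 9.8 = 2.09 mm
PW = 17.57 + 2.09 = 19.66 ≈ 19.7 mm.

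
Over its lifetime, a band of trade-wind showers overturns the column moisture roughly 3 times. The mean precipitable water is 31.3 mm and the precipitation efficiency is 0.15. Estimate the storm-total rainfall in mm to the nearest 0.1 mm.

rainfall ≈ 14.1 mm

Each cycle deposits ε × PW = 0.15 × 31.3 = 4.695 mm.
Over 3 cycles: 3 × 4.695 = 14.1 mm.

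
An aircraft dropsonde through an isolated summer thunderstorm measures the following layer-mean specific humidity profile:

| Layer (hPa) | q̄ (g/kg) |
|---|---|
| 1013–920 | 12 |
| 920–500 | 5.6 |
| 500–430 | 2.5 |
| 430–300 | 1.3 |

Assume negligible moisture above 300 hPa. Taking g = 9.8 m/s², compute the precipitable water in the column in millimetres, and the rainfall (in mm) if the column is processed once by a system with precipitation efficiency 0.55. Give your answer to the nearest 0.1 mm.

PW ≈ 38.9 mm; rainfall ≈ 21.4 mm

Precipitable water is the column-integrated vapour mass per unit area: PW = (1/g) Σ q̄ Δp, with q in kg/kg and Δp in Pa (1 kg/m² of water = 1 mm).
Layer 1013–920 hPa: Δp = 93 hPa = 9300 Pa, q̄ = 0.012 kg/kg → 0.012 × 9300 / 9.8 = 11.39 mm
Layer 920–500 hPa: Δp = 420 hPa = 42000 Pa, q̄ = 0.0056 kg/kg → 0.0056 × 42000 / 9.8 = 24.00 mm
Layer 500–430 hPa: Δp = 70 hPa = 7000 Pa, q̄ = 0.0025 kg/kg → 0.0025 × 7000 / 9.8 = 1.79 mm
Layer 430–300 hPa: Δp = 130 hPa = 13000 Pa, q̄ = 0.0013 kg/kg → 0.0013 × 13000 / 9.8 = 1.72 mm
PW = 11.39 + 24.00 + 1.79 + 1.72 = 38.90 ≈ 38.9 mm.
Rainfall = ε × PW = 0.55 × 38.9 = 21.4 mm.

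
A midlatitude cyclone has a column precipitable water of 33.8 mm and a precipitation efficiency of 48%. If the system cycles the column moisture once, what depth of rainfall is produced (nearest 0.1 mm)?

rainfall ≈ 16.2 mm

Rainfall = ε × PW = 0.48 × 33.8 = 16.2 mm.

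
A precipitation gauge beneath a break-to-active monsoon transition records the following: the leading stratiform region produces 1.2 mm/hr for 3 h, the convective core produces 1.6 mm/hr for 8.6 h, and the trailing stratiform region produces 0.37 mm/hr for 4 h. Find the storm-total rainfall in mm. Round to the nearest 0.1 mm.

Total = Σ Rᵢ Δtᵢ = 1.2 × 3 + 1.6 × 8.6 + 0.37 × 4
      = 3.6 + 13.76 + 1.48 = 18.8 mm.

total ≈ 18.8 mm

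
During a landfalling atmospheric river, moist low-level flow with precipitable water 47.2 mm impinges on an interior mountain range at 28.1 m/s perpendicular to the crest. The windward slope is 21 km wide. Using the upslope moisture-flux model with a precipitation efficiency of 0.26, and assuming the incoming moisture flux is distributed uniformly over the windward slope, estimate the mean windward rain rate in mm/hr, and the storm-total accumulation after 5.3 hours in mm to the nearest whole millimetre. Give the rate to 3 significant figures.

R ≈ 59.1 mm/hr; total ≈ 313 mm

Incoming column moisture flux per unit ridge length: F = V × PW = 28.1 × 47.2 = 1326.32 mm·m/s.
Spread over the 21 km slope with efficiency ε = 0.26: R = ε·F/W = 0.26 × 1326.32 / 21000 m = 1.642e-02 mm/s.
R = 1.642e-02 × 3600 = 59.1 mm/hr.
Over 5.3 h: total = 59.1 × 5.3 = 313.23 ≈ 313 mm.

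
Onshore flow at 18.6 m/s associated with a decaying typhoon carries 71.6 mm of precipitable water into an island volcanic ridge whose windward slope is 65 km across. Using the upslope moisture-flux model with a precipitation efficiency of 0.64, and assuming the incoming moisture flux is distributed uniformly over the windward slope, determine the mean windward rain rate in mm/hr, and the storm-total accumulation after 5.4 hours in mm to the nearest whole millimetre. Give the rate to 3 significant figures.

R ≈ 47.2 mm/hr; total ≈ 255 mm

Incoming column moisture flux per unit ridge length: F = V × PW = 18.6 × 71.6 = 1331.76 mm·m/s.
Spread over the 65 km slope with efficiency ε = 0.64: R = ε·F/W = 0.64 × 1331.76 / 65000 m = 1.311e-02 mm/s.
R = 1.311e-02 × 3600 = 47.2 mm/hr.
Over 5.4 h: total = 47.2 × 5.4 = 254.88 ≈ 255 mm.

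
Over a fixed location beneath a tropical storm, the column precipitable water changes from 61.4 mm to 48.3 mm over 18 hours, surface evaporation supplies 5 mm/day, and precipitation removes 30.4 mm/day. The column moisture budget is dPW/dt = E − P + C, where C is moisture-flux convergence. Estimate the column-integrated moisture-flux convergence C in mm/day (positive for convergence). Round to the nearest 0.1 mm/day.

C ≈ 7.9 mm/day

dPW/dt = (48.3 − 61.4) mm / (18/24 day) = -17.467 mm/day.
C = dPW/dt − E + P = (-17.467) − 5 + 30.4 = 7.9 mm/day.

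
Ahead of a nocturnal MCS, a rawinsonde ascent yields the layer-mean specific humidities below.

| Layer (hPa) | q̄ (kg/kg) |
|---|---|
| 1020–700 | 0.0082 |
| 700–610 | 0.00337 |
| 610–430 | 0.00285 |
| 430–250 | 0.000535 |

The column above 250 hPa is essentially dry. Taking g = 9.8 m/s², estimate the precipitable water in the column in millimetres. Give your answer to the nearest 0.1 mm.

Precipitable water is the column-integrated vapour mass per unit area: PW = (1/g) Σ q̄ Δp, with q in kg/kg and Δp in Pa (1 kg/m² of water = 1 mm).
Layer 1020–700 hPa: Δp = 320 hPa = 32000 Pa, q̄ = 0.0082 kg/kg → 0.0082 × 32000 / 9.8 = 26.78 mm
Layer 700–610 hPa: Δp = 90 hPa = 9000 Pa, q̄ = 0.00337 kg/kg → 0.00337 × 9000 / 9.8 = 3.09 mm
Layer 610–430 hPa: Δp = 180 hPa = 18000 Pa, q̄ = 0.00285 kg/kg → 0.00285 × 18000 / 9.8 = 5.23 mm
Layer 430–250 hPa: Δp = 180 hPa = 18000 Pa, q̄ = 0.000535 kg/kg → 0.000535 × 18000 / 9.8 = 0.98 mm
PW = 26.78 + 3.09 + 5.23 + 0.98 = 36.08 ≈ 36.1 mm.

PW ≈ 36.1 mm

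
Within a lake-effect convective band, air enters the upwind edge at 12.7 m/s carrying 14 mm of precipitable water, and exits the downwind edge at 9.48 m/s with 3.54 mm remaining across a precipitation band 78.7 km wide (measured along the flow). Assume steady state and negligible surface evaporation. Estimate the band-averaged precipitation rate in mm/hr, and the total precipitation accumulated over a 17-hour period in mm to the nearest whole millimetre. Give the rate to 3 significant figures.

Column moisture flux per unit crosswind length is F = V × PW.
Inflow: F_in = 12.7 × 14 = 177.8 mm·m/s
Outflow: F_out = 9.48 × 3.54 = 33.5592 mm·m/s
Steady-state rate R = (F_in − F_out)/L = (177.8 − 33.5592) / 78700 m = 1.833e-03 mm/s.
R = 1.833e-03 × 3600 = 6.60 mm/hr.
Over 17 h: total = 6.60 × 17 = 112.2 ≈ 112 mm.

R ≈ 6.60 mm/hr; total ≈ 112 mm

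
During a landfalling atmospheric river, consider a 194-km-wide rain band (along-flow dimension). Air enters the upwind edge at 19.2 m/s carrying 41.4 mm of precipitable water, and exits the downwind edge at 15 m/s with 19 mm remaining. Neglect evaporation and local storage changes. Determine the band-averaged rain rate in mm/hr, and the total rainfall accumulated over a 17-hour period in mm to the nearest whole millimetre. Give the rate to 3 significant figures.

R ≈ 9.46 mm/hr; total ≈ 161 mm

Column moisture flux per unit crosswind length is F = V × PW.
Inflow: F_in = 19.2 × 41.4 = 794.88 mm·m/s
Outflow: F_out = 15 × 19 = 285 mm·m/s
Steady-state rate R = (F_in − F_out)/L = (794.88 − 285) / 194000 m = 2.628e-03 mm/s.
R = 2.628e-03 × 3600 = 9.46 mm/hr.
Over 17 h: total = 9.46 × 17 = 160.82 ≈ 161 mm.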